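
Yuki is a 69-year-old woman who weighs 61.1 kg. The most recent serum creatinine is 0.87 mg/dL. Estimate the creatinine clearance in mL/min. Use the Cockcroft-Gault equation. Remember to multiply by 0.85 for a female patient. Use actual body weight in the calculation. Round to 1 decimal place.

CrCl = (140 − 69) × 61.1 / (72 × 0.87) × 0.85 = 4338.1 / 62.64 × 0.85 ≈ 58.9 mL/min

58.9 mL/min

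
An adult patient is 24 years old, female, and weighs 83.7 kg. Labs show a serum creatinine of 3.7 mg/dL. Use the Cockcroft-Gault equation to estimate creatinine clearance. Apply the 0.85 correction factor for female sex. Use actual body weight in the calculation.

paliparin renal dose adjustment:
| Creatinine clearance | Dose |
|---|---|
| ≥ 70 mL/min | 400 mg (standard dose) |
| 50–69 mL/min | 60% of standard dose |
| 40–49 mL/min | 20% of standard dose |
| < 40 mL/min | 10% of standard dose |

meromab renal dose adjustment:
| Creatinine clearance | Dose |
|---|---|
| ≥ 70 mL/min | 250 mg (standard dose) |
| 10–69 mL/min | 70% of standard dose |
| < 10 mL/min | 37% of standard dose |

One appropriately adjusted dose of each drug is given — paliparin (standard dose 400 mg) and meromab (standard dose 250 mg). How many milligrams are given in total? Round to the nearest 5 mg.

215 mg

CrCl = (140 − 24) × 83.7 / (72 × 3.7) × 0.85 = 9709.2 / 266.40 × 0.85 ≈ 31.0 mL/min
CrCl ≈ 31 mL/min.
paliparin: < 40 mL/min → 10% of 400 mg = 40 mg.
meromab: 10–69 mL/min → 70% of 250 mg = 175 mg.
Total = 40 + 175 = 215 mg.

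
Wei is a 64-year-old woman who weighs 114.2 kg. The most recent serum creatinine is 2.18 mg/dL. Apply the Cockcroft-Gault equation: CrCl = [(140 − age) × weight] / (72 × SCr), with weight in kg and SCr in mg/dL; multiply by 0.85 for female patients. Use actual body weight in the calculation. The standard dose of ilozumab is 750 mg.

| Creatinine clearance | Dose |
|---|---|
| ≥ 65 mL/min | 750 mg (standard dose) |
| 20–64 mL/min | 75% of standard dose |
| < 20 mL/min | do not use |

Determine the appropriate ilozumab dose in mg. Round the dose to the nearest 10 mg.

CrCl = (140 − 64) × 114.2 / (72 × 2.18) × 0.85 = 8679.2 / 156.96 × 0.85 ≈ 47.0 mL/min
CrCl ≈ 47 mL/min → bracket 20–64 mL/min.
75% of 750 mg = 562.5 mg → 560 mg

560 mg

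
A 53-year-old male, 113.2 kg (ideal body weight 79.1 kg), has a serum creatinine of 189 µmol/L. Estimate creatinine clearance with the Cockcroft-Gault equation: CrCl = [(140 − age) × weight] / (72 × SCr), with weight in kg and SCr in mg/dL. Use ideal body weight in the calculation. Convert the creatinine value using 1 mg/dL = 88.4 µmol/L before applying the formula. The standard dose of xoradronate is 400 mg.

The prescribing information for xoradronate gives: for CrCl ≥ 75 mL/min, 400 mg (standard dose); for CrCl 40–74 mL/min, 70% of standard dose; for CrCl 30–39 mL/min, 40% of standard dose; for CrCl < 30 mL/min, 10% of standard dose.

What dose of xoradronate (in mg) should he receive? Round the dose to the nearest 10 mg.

SCr = 189 / 88.4 = 2.138 mg/dL
CrCl = (140 − 53) × 79.1 / (72 × 2.138) = 6881.7 / 153.94 ≈ 44.7 mL/min
CrCl ≈ 45 mL/min → bracket 40–74 mL/min.
70% of 400 mg = 280 mg

280 mg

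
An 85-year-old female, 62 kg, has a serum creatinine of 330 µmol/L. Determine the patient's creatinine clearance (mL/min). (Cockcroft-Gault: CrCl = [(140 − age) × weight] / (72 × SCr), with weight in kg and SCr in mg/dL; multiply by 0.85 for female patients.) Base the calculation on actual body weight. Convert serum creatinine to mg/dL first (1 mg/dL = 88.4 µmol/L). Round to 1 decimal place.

SCr = 330 / 88.4 = 3.733 mg/dL
CrCl = (140 − 85) × 62 / (72 × 3.733) × 0.85 = 3410.0 / 268.78 × 0.85 ≈ 10.8 mL/min

10.8 mL/min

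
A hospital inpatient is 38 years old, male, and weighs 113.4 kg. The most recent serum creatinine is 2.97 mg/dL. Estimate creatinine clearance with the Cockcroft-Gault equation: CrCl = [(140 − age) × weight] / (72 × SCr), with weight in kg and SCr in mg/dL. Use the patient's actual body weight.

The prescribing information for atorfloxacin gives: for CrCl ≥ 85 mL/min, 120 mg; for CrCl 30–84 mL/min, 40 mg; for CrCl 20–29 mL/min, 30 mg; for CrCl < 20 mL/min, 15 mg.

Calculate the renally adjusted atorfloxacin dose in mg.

CrCl = (140 − 38) × 113.4 / (72 × 2.97) = 11566.8 / 213.84 ≈ 54.1 mL/min
CrCl ≈ 54 mL/min → bracket 30–84 mL/min.
Dose for this bracket: 40 mg.

40 mg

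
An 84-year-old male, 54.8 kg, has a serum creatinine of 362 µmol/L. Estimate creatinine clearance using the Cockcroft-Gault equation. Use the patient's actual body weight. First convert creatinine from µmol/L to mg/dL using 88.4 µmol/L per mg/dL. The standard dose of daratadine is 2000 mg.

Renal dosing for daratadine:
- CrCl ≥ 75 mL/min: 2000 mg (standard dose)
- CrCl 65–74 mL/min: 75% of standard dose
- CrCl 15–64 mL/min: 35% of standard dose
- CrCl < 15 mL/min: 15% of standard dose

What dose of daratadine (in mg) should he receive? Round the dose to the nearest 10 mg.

SCr = 362 / 88.4 = 4.095 mg/dL
CrCl = (140 − 84) × 54.8 / (72 × 4.095) = 3068.8 / 294.84 ≈ 10.4 mL/min
CrCl ≈ 10 mL/min → bracket < 15 mL/min.
15% of 2000 mg = 300 mg

300 mg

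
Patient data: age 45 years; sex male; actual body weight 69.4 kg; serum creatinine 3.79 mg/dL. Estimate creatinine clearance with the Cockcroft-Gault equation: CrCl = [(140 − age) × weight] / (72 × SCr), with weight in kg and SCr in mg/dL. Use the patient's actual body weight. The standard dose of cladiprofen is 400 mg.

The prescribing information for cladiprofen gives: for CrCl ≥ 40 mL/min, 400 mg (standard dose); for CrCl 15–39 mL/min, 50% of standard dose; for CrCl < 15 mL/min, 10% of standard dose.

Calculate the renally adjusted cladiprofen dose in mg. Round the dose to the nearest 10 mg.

200 mg

CrCl = (140 − 45) × 69.4 / (72 × 3.79) = 6593.0 / 272.88 ≈ 24.2 mL/min
CrCl ≈ 24 mL/min → bracket 15–39 mL/min.
50% of 400 mg = 200 mg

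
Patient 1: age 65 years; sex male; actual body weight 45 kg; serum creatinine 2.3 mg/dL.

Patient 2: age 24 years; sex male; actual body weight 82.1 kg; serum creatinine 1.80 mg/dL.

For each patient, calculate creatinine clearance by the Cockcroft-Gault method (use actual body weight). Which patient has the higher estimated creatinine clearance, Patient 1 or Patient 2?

Patient 2

Patient 1: CrCl = (140 − 65) × 45 / (72 × 2.3) = 3375.0 / 165.60 ≈ 20.4 mL/min
Patient 2: CrCl = (140 − 24) × 82.1 / (72 × 1.8) = 9523.6 / 129.60 ≈ 73.5 mL/min
20.4 vs 73.5 mL/min → Patient 2 is higher.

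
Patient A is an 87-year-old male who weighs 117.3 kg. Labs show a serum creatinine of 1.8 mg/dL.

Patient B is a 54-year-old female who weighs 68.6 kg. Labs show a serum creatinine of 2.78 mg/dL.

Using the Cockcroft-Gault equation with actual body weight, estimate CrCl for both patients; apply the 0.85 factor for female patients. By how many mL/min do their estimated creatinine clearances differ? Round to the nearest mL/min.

Patient A: CrCl = (140 − 87) × 117.3 / (72 × 1.8) = 6216.9 / 129.60 ≈ 48.0 mL/min
Patient B: CrCl = (140 − 54) × 68.6 / (72 × 2.78) × 0.85 = 5899.6 / 200.16 × 0.85 ≈ 25.1 mL/min
|48.0 − 25.1| = 22.9 mL/min

23 mL/min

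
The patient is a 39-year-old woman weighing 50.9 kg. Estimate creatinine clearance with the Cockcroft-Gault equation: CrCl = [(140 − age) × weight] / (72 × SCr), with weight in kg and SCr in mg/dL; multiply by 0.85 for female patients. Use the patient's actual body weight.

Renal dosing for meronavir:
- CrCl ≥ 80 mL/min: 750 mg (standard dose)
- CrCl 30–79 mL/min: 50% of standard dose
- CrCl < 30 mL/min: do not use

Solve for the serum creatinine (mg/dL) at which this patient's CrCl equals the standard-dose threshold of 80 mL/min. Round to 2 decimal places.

Standard dose requires CrCl ≥ 80 mL/min.
Set (140 − 39) × 50.9 × 0.85 / (72 × SCr) = 80
SCr = (140 − 39) × 50.9 × 0.85 / (72 × 80) = 0.759 mg/dL

0.76 mg/dL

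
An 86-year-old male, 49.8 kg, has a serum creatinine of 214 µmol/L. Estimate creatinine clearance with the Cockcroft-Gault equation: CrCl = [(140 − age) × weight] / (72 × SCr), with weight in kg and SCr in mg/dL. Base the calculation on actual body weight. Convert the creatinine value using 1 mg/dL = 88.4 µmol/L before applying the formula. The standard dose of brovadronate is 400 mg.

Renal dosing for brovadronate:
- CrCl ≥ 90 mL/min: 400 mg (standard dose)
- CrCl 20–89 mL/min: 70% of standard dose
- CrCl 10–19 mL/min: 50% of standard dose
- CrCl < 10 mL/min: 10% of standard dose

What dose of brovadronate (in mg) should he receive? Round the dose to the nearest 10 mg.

SCr = 214 / 88.4 = 2.421 mg/dL
CrCl = (140 − 86) × 49.8 / (72 × 2.421) = 2689.2 / 174.31 ≈ 15.4 mL/min
CrCl ≈ 15 mL/min → bracket 10–19 mL/min.
50% of 400 mg = 200 mg

200 mg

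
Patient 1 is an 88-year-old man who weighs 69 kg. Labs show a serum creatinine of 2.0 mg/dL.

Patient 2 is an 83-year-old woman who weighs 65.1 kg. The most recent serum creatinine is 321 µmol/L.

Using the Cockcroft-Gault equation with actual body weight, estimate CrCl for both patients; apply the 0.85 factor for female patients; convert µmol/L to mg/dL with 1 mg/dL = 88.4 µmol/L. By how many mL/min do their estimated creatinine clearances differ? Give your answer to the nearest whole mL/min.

13 mL/min

Patient 1: CrCl = (140 − 88) × 69 / (72 × 2) = 3588.0 / 144.00 ≈ 24.9 mL/min
Patient 2: SCr = 321 / 88.4 = 3.631 mg/dL
Patient 2: CrCl = (140 − 83) × 65.1 / (72 × 3.631) × 0.85 = 3710.7 / 261.43 × 0.85 ≈ 12.1 mL/min
|24.9 − 12.1| = 12.8 mL/min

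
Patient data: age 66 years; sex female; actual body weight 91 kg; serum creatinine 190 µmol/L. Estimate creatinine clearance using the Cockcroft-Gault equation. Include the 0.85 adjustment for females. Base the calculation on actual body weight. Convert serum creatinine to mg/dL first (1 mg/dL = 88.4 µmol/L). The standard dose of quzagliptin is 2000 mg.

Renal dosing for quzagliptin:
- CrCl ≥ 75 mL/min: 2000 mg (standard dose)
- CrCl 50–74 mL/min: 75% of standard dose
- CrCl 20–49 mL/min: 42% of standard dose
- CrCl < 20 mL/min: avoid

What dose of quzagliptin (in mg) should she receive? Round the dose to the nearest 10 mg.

SCr = 190 / 88.4 = 2.149 mg/dL
CrCl = (140 − 66) × 91 / (72 × 2.149) × 0.85 = 6734.0 / 154.73 × 0.85 ≈ 37.0 mL/min
CrCl ≈ 37 mL/min → bracket 20–49 mL/min.
42% of 2000 mg = 840 mg

840 mg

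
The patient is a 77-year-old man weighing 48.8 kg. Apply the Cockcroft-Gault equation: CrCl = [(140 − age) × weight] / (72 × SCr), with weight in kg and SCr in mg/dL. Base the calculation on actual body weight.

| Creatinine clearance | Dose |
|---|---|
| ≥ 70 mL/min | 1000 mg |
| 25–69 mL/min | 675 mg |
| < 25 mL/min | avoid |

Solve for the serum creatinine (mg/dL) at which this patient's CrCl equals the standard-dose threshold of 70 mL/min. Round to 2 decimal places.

0.61 mg/dL

Standard dose requires CrCl ≥ 70 mL/min.
Set (140 − 77) × 48.8 / (72 × SCr) = 70
SCr = (140 − 77) × 48.8 / (72 × 70) = 0.610 mg/dL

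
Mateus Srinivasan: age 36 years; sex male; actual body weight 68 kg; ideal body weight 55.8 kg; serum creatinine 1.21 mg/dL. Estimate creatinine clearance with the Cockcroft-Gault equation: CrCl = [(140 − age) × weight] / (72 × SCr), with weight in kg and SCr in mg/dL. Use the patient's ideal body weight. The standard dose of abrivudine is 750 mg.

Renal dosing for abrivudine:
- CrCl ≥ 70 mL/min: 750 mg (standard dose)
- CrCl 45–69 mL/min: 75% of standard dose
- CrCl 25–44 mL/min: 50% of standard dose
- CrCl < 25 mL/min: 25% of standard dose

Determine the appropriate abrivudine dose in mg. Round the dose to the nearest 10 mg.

560 mg

CrCl = (140 − 36) × 55.8 / (72 × 1.21) = 5803.2 / 87.12 ≈ 66.6 mL/min
CrCl ≈ 67 mL/min → bracket 45–69 mL/min.
75% of 750 mg = 562.5 mg → 560 mg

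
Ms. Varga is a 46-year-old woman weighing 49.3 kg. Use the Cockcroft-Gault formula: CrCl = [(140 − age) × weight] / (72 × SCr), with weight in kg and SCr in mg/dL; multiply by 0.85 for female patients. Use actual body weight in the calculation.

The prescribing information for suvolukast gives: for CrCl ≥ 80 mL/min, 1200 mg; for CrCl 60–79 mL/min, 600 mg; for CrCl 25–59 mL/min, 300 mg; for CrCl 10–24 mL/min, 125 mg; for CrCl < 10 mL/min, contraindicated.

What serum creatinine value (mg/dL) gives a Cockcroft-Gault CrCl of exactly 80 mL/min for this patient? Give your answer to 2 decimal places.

0.68 mg/dL

Standard dose requires CrCl ≥ 80 mL/min.
Set (140 − 46) × 49.3 × 0.85 / (72 × SCr) = 80
SCr = (140 − 46) × 49.3 × 0.85 / (72 × 80) = 0.684 mg/dL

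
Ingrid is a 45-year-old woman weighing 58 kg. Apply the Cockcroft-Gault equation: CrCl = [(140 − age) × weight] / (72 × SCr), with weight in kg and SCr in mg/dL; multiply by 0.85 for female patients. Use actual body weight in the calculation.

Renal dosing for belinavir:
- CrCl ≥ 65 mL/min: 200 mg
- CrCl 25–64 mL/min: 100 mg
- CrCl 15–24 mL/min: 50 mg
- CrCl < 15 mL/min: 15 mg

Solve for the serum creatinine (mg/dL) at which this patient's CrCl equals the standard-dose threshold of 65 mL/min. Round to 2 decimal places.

1.00 mg/dL

Standard dose requires CrCl ≥ 65 mL/min.
Set (140 − 45) × 58 × 0.85 / (72 × SCr) = 65
SCr = (140 − 45) × 58 × 0.85 / (72 × 65) = 1.001 mg/dL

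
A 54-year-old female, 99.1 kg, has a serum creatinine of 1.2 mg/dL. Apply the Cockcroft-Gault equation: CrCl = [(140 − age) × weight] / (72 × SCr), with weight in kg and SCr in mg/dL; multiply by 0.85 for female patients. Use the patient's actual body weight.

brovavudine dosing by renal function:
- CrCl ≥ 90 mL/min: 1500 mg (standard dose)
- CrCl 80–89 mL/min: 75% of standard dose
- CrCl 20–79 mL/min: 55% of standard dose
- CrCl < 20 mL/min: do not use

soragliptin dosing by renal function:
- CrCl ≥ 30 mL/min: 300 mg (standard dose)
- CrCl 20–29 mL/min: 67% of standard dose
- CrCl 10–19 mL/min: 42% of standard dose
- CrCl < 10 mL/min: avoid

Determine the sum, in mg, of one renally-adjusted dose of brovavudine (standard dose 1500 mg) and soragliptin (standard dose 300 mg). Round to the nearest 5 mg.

CrCl = (140 − 54) × 99.1 / (72 × 1.2) × 0.85 = 8522.6 / 86.40 × 0.85 ≈ 83.8 mL/min
CrCl ≈ 84 mL/min.
brovavudine: 80–89 mL/min → 75% of 1500 mg = 1125 mg.
soragliptin: ≥ 30 mL/min → 100% of 300 mg = 300 mg.
Total = 1125 + 300 = 1425 mg.

1425 mg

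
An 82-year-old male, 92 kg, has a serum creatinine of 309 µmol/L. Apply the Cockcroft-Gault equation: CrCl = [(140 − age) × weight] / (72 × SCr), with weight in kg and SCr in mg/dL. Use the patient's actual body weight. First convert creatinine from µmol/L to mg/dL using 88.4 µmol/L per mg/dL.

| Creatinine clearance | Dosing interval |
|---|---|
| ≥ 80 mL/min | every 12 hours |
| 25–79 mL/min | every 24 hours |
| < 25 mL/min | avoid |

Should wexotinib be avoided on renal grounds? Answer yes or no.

yes

SCr = 309 / 88.4 = 3.495 mg/dL
CrCl = (140 − 82) × 92 / (72 × 3.495) = 5336.0 / 251.64 ≈ 21.2 mL/min
CrCl ≈ 21 mL/min, which is < 25 mL/min.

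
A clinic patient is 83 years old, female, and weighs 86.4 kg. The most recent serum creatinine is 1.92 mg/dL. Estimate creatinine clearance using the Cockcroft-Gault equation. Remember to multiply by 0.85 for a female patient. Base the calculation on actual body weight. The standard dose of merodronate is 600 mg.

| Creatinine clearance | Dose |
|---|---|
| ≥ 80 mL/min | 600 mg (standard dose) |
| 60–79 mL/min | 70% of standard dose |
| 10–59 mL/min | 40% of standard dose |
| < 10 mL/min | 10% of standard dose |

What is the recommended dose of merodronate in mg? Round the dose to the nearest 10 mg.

240 mg

CrCl = (140 − 83) × 86.4 / (72 × 1.92) × 0.85 = 4924.8 / 138.24 × 0.85 ≈ 30.3 mL/min
CrCl ≈ 30 mL/min → bracket 10–59 mL/min.
40% of 600 mg = 240 mg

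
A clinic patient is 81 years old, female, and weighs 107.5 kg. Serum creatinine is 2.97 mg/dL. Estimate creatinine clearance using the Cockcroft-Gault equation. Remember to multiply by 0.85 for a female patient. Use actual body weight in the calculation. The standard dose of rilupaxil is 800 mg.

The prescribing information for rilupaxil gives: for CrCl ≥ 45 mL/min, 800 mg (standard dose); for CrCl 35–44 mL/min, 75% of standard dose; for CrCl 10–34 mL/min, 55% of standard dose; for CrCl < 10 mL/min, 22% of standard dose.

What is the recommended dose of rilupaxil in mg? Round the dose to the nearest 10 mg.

CrCl = (140 − 81) × 107.5 / (72 × 2.97) × 0.85 = 6342.5 / 213.84 × 0.85 ≈ 25.2 mL/min
CrCl ≈ 25 mL/min → bracket 10–34 mL/min.
55% of 800 mg = 440 mg

440 mg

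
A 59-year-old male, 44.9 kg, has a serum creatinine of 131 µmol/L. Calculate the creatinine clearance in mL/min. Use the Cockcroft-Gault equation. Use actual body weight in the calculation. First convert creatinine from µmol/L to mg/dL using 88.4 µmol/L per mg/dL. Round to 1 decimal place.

SCr = 131 / 88.4 = 1.482 mg/dL
CrCl = (140 − 59) × 44.9 / (72 × 1.482) = 3636.9 / 106.70 ≈ 34.1 mL/min

34.1 mL/min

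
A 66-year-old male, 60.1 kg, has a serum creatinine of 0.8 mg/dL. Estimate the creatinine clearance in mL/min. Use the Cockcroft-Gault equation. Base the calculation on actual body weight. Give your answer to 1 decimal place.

77.2 mL/min

CrCl = (140 − 66) × 60.1 / (72 × 0.8) = 4447.4 / 57.60 ≈ 77.2 mL/min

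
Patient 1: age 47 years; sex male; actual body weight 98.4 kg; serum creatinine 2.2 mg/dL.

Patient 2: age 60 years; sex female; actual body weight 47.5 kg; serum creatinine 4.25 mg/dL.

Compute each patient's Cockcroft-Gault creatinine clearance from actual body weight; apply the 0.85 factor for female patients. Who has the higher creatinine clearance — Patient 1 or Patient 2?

Patient 1

Patient 1: CrCl = (140 − 47) × 98.4 / (72 × 2.2) = 9151.2 / 158.40 ≈ 57.8 mL/min
Patient 2: CrCl = (140 − 60) × 47.5 / (72 × 4.25) × 0.85 = 3800.0 / 306.00 × 0.85 ≈ 10.6 mL/min
57.8 vs 10.6 mL/min → Patient 1 is higher.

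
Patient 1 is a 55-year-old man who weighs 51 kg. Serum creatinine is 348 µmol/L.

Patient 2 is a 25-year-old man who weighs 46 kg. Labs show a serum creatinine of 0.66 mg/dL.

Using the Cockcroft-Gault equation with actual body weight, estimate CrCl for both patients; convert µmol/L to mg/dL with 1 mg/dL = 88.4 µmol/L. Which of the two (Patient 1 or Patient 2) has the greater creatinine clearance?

Patient 1: SCr = 348 / 88.4 = 3.937 mg/dL
Patient 1: CrCl = (140 − 55) × 51 / (72 × 3.937) = 4335.0 / 283.46 ≈ 15.3 mL/min
Patient 2: CrCl = (140 − 25) × 46 / (72 × 0.66) = 5290.0 / 47.52 ≈ 111.3 mL/min
15.3 vs 111.3 mL/min → Patient 2 is higher.

Patient 2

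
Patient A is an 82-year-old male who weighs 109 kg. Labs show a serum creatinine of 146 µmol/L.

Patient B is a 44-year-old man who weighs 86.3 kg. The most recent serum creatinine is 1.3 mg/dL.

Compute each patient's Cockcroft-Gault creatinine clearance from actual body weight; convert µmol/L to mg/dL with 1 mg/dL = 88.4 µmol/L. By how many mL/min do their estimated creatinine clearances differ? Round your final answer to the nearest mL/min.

35 mL/min

Patient A: SCr = 146 / 88.4 = 1.652 mg/dL
Patient A: CrCl = (140 − 82) × 109 / (72 × 1.652) = 6322.0 / 118.94 ≈ 53.2 mL/min
Patient B: CrCl = (140 − 44) × 86.3 / (72 × 1.3) = 8284.8 / 93.60 ≈ 88.5 mL/min
|53.2 − 88.5| = 35.3 mL/min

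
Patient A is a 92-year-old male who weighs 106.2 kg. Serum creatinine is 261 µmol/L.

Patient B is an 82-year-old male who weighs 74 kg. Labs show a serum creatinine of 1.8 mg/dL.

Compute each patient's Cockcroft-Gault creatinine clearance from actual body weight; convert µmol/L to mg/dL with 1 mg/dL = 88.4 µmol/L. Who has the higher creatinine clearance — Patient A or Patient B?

Patient A: SCr = 261 / 88.4 = 2.952 mg/dL
Patient A: CrCl = (140 − 92) × 106.2 / (72 × 2.952) = 5097.6 / 212.54 ≈ 24.0 mL/min
Patient B: CrCl = (140 − 82) × 74 / (72 × 1.8) = 4292.0 / 129.60 ≈ 33.1 mL/min
24.0 vs 33.1 mL/min → Patient B is higher.

Patient B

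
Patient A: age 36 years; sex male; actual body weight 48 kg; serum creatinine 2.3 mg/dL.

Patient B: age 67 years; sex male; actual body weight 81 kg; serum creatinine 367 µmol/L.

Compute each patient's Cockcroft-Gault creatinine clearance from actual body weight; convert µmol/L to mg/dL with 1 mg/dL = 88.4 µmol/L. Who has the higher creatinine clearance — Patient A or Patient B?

Patient A

Patient A: CrCl = (140 − 36) × 48 / (72 × 2.3) = 4992.0 / 165.60 ≈ 30.1 mL/min
Patient B: SCr = 367 / 88.4 = 4.152 mg/dL
Patient B: CrCl = (140 − 67) × 81 / (72 × 4.152) = 5913.0 / 298.94 ≈ 19.8 mL/min
30.1 vs 19.8 mL/min → Patient A is higher.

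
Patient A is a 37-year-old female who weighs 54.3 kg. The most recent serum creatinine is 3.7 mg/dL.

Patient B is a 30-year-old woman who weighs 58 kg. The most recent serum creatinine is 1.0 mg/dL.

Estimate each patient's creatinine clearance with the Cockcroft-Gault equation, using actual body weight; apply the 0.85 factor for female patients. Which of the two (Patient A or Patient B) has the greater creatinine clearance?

Patient B

Patient A: CrCl = (140 − 37) × 54.3 / (72 × 3.7) × 0.85 = 5592.9 / 266.40 × 0.85 ≈ 17.8 mL/min
Patient B: CrCl = (140 − 30) × 58 / (72 × 1) × 0.85 = 6380.0 / 72.00 × 0.85 ≈ 75.3 mL/min
17.8 vs 75.3 mL/min → Patient B is higher.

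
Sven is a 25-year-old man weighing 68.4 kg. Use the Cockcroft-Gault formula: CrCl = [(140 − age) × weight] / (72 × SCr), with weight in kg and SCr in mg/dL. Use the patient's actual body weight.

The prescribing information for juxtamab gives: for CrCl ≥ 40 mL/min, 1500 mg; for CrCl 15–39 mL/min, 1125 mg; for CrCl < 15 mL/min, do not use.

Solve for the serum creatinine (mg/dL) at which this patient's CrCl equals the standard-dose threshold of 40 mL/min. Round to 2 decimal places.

Standard dose requires CrCl ≥ 40 mL/min.
Set (140 − 25) × 68.4 / (72 × SCr) = 40
SCr = (140 − 25) × 68.4 / (72 × 40) = 2.731 mg/dL

2.73 mg/dL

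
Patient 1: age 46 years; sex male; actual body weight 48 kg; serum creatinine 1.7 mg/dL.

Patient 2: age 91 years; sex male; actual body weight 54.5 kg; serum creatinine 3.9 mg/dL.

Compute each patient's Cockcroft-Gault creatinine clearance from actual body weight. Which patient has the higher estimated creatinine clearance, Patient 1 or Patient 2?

Patient 1

Patient 1: CrCl = (140 − 46) × 48 / (72 × 1.7) = 4512.0 / 122.40 ≈ 36.9 mL/min
Patient 2: CrCl = (140 − 91) × 54.5 / (72 × 3.9) = 2670.5 / 280.80 ≈ 9.5 mL/min
36.9 vs 9.5 mL/min → Patient 1 is higher.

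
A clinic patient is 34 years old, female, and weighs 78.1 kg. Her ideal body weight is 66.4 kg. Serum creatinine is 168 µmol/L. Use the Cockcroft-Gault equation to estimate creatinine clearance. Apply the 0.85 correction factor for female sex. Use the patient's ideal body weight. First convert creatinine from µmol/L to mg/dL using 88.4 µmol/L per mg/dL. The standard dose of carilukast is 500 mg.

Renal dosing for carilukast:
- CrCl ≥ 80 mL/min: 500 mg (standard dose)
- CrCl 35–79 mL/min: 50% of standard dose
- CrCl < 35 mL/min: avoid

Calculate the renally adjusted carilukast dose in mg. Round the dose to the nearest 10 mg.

SCr = 168 / 88.4 = 1.9 mg/dL
CrCl = (140 − 34) × 66.4 / (72 × 1.9) × 0.85 = 7038.4 / 136.80 × 0.85 ≈ 43.7 mL/min
CrCl ≈ 44 mL/min → bracket 35–79 mL/min.
50% of 500 mg = 250 mg

250 mg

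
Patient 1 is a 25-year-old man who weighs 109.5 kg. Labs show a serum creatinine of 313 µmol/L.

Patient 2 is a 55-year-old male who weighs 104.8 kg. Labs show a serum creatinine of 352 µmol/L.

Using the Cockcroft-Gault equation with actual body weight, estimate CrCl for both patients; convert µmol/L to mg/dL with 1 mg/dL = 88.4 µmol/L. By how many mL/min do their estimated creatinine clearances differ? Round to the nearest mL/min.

18 mL/min

Patient 1: SCr = 313 / 88.4 = 3.541 mg/dL
Patient 1: CrCl = (140 − 25) × 109.5 / (72 × 3.541) = 12592.5 / 254.95 ≈ 49.4 mL/min
Patient 2: SCr = 352 / 88.4 = 3.982 mg/dL
Patient 2: CrCl = (140 − 55) × 104.8 / (72 × 3.982) = 8908.0 / 286.70 ≈ 31.1 mL/min
|49.4 − 31.1| = 18.3 mL/min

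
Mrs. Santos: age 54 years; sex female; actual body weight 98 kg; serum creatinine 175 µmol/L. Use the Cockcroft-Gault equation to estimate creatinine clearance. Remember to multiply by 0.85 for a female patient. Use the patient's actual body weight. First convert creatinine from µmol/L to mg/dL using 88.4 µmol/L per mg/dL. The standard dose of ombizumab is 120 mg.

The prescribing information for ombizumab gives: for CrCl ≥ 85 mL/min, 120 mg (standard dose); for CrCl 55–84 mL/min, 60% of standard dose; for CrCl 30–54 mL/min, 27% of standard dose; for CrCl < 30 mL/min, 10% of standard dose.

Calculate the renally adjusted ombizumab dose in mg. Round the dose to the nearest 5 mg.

SCr = 175 / 88.4 = 1.98 mg/dL
CrCl = (140 − 54) × 98 / (72 × 1.98) × 0.85 = 8428.0 / 142.56 × 0.85 ≈ 50.3 mL/min
CrCl ≈ 50 mL/min → bracket 30–54 mL/min.
27% of 120 mg = 32.4 mg → 30 mg

30 mg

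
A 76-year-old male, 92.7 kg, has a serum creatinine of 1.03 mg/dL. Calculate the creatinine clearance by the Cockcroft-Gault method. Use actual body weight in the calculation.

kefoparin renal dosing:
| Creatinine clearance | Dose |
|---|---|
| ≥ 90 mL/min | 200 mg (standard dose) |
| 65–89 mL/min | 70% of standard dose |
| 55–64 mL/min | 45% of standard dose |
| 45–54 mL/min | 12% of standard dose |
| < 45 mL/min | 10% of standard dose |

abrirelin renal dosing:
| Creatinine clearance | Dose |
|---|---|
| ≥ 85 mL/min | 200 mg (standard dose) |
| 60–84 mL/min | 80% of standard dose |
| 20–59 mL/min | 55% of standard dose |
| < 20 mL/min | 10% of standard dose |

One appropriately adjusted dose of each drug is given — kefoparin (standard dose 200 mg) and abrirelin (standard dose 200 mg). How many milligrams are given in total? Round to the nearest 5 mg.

CrCl = (140 − 76) × 92.7 / (72 × 1.03) = 5932.8 / 74.16 ≈ 80.0 mL/min
CrCl ≈ 80 mL/min.
kefoparin: 65–89 mL/min → 70% of 200 mg = 140 mg.
abrirelin: 60–84 mL/min → 80% of 200 mg = 160 mg.
Total = 140 + 160 = 300 mg.

300 mg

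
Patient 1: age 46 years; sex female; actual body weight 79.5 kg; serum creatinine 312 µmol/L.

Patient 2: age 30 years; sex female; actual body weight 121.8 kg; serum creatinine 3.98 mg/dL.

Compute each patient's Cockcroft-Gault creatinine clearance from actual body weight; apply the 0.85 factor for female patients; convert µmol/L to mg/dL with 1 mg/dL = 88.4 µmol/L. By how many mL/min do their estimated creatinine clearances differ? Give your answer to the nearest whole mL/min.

15 mL/min

Patient 1: SCr = 312 / 88.4 = 3.529 mg/dL
Patient 1: CrCl = (140 − 46) × 79.5 / (72 × 3.529) × 0.85 = 7473.0 / 254.09 × 0.85 ≈ 25.0 mL/min
Patient 2: CrCl = (140 − 30) × 121.8 / (72 × 3.98) × 0.85 = 13398.0 / 286.56 × 0.85 ≈ 39.7 mL/min
|25.0 − 39.7| = 14.7 mL/min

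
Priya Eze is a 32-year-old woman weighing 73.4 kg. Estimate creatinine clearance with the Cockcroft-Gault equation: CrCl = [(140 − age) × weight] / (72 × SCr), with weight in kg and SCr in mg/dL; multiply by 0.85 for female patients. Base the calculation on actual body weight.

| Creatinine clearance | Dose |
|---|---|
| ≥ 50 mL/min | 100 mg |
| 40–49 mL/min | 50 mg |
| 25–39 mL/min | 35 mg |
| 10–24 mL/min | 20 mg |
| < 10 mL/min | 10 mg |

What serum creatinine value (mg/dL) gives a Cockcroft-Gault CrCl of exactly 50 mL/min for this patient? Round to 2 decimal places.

1.87 mg/dL

Standard dose requires CrCl ≥ 50 mL/min.
Set (140 − 32) × 73.4 × 0.85 / (72 × SCr) = 50
SCr = (140 − 32) × 73.4 × 0.85 / (72 × 50) = 1.872 mg/dL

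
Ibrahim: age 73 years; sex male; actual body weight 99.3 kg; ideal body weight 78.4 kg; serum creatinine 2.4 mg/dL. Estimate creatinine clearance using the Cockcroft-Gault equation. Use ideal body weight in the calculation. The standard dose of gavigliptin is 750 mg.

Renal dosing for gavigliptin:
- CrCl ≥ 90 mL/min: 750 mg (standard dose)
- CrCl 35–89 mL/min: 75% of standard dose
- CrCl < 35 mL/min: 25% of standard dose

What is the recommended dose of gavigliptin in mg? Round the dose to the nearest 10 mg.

190 mg

CrCl = (140 − 73) × 78.4 / (72 × 2.4) = 5252.8 / 172.80 ≈ 30.4 mL/min
CrCl ≈ 30 mL/min → bracket < 35 mL/min.
25% of 750 mg = 187.5 mg → 190 mg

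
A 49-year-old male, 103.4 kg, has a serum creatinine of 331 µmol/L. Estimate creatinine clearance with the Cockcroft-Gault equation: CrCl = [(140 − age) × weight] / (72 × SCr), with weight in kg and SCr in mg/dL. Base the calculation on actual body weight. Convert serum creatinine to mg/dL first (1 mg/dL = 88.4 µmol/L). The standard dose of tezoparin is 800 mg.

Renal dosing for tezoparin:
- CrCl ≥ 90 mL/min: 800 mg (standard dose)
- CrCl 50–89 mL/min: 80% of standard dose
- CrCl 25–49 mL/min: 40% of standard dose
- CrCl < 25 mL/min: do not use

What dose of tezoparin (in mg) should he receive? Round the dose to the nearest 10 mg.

320 mg

SCr = 331 / 88.4 = 3.744 mg/dL
CrCl = (140 − 49) × 103.4 / (72 × 3.744) = 9409.4 / 269.57 ≈ 34.9 mL/min
CrCl ≈ 35 mL/min → bracket 25–49 mL/min.
40% of 800 mg = 320 mg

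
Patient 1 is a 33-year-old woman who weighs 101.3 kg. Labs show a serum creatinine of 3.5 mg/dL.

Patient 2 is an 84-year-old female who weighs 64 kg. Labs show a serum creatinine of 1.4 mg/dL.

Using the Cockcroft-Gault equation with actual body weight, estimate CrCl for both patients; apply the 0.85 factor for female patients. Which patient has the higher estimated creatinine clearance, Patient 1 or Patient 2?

Patient 1

Patient 1: CrCl = (140 − 33) × 101.3 / (72 × 3.5) × 0.85 = 10839.1 / 252.00 × 0.85 ≈ 36.6 mL/min
Patient 2: CrCl = (140 − 84) × 64 / (72 × 1.4) × 0.85 = 3584.0 / 100.80 × 0.85 ≈ 30.2 mL/min
36.6 vs 30.2 mL/min → Patient 1 is higher.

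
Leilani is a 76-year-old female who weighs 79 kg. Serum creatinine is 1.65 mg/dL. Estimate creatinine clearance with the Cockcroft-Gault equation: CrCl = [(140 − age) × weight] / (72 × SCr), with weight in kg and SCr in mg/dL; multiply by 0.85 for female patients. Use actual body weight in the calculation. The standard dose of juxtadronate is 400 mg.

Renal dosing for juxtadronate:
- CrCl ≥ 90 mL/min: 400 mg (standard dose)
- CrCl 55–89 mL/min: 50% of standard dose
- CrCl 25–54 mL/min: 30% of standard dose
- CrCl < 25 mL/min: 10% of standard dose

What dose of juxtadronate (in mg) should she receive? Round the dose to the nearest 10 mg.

120 mg

CrCl = (140 − 76) × 79 / (72 × 1.65) × 0.85 = 5056.0 / 118.80 × 0.85 ≈ 36.2 mL/min
CrCl ≈ 36 mL/min → bracket 25–54 mL/min.
30% of 400 mg = 120 mg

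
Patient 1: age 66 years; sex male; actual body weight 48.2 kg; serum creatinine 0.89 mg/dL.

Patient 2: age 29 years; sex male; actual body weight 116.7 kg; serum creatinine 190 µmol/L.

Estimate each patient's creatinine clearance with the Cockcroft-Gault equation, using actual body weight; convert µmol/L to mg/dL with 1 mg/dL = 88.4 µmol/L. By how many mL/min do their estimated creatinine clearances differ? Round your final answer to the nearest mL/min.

28 mL/min

Patient 1: CrCl = (140 − 66) × 48.2 / (72 × 0.89) = 3566.8 / 64.08 ≈ 55.7 mL/min
Patient 2: SCr = 190 / 88.4 = 2.149 mg/dL
Patient 2: CrCl = (140 − 29) × 116.7 / (72 × 2.149) = 12953.7 / 154.73 ≈ 83.7 mL/min
|55.7 − 83.7| = 28.0 mL/min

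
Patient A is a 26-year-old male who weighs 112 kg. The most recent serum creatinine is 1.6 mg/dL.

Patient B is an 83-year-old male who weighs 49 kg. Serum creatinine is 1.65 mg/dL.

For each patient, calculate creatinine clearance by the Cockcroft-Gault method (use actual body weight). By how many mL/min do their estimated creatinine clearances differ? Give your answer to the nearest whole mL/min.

Patient A: CrCl = (140 − 26) × 112 / (72 × 1.6) = 12768.0 / 115.20 ≈ 110.8 mL/min
Patient B: CrCl = (140 − 83) × 49 / (72 × 1.65) = 2793.0 / 118.80 ≈ 23.5 mL/min
|110.8 − 23.5| = 87.3 mL/min

87 mL/min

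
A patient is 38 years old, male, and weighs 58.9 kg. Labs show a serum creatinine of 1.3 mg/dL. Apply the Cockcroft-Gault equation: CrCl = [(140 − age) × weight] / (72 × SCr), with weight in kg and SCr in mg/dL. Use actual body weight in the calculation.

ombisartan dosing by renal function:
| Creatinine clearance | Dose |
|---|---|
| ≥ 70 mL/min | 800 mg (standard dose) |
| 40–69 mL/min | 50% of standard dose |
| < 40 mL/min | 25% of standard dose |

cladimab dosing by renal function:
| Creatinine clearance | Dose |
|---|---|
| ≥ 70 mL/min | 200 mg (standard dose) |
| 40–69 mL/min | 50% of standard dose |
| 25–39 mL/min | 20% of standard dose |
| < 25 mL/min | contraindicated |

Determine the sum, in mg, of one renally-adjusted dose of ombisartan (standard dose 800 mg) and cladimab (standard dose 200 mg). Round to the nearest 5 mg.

500 mg

CrCl = (140 − 38) × 58.9 / (72 × 1.3) = 6007.8 / 93.60 ≈ 64.2 mL/min
CrCl ≈ 64 mL/min.
ombisartan: 40–69 mL/min → 50% of 800 mg = 400 mg.
cladimab: 40–69 mL/min → 50% of 200 mg = 100 mg.
Total = 400 + 100 = 500 mg.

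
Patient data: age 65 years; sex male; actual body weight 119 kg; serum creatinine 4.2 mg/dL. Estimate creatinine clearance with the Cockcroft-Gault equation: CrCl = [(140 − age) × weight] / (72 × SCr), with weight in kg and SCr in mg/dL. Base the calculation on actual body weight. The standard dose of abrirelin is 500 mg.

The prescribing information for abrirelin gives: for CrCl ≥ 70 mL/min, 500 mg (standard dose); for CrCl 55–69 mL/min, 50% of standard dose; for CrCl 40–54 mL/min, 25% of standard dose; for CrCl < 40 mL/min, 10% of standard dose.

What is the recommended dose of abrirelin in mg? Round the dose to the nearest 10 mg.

50 mg

CrCl = (140 − 65) × 119 / (72 × 4.2) = 8925.0 / 302.40 ≈ 29.5 mL/min
CrCl ≈ 30 mL/min → bracket < 40 mL/min.
10% of 500 mg = 50 mg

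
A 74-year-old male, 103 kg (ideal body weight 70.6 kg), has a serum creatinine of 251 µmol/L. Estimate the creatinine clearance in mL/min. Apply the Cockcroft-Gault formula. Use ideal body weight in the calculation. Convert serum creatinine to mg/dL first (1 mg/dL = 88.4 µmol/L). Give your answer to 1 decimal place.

SCr = 251 / 88.4 = 2.839 mg/dL
CrCl = (140 − 74) × 70.6 / (72 × 2.839) = 4659.6 / 204.41 ≈ 22.8 mL/min

22.8 mL/min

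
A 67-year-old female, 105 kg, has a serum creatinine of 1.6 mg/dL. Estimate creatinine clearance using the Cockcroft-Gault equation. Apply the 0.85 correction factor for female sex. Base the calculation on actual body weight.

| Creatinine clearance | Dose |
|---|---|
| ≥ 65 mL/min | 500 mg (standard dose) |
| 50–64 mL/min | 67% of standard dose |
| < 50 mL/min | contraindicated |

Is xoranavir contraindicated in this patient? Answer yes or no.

no

CrCl = (140 − 67) × 105 / (72 × 1.6) × 0.85 = 7665.0 / 115.20 × 0.85 ≈ 56.6 mL/min
CrCl ≈ 57 mL/min, which is ≥ 50 mL/min.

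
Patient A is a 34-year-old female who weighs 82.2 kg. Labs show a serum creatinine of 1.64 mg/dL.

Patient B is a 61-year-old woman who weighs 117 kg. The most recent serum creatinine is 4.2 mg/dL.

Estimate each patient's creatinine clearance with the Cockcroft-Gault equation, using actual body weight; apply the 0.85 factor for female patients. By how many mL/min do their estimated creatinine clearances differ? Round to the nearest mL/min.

Patient A: CrCl = (140 − 34) × 82.2 / (72 × 1.64) × 0.85 = 8713.2 / 118.08 × 0.85 ≈ 62.7 mL/min
Patient B: CrCl = (140 − 61) × 117 / (72 × 4.2) × 0.85 = 9243.0 / 302.40 × 0.85 ≈ 26.0 mL/min
|62.7 − 26.0| = 36.7 mL/min

37 mL/min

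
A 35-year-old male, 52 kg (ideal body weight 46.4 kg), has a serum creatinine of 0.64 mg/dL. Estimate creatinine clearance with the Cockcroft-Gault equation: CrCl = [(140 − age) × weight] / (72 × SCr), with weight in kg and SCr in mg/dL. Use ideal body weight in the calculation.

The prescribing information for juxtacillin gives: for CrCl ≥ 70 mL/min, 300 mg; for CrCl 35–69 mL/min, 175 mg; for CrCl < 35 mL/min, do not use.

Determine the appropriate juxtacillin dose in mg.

CrCl = (140 − 35) × 46.4 / (72 × 0.64) = 4872.0 / 46.08 ≈ 105.7 mL/min
CrCl ≈ 106 mL/min → bracket ≥ 70 mL/min.
Dose for this bracket: 300 mg.

300 mg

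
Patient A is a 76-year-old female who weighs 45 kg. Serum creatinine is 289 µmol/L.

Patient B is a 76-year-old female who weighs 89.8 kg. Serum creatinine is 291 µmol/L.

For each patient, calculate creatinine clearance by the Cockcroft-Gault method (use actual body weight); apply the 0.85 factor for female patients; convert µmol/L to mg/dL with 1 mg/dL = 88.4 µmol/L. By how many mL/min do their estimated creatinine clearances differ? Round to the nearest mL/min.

10 mL/min

Patient A: SCr = 289 / 88.4 = 3.269 mg/dL
Patient A: CrCl = (140 − 76) × 45 / (72 × 3.269) × 0.85 = 2880.0 / 235.37 × 0.85 ≈ 10.4 mL/min
Patient B: SCr = 291 / 88.4 = 3.292 mg/dL
Patient B: CrCl = (140 − 76) × 89.8 / (72 × 3.292) × 0.85 = 5747.2 / 237.02 × 0.85 ≈ 20.6 mL/min
|10.4 − 20.6| = 10.2 mL/min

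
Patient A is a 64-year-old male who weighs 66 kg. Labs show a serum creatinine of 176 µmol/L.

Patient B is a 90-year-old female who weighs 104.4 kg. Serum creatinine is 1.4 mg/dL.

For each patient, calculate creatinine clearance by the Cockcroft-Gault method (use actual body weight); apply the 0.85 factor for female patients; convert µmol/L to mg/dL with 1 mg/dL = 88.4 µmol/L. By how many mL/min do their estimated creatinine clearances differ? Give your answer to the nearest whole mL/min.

9 mL/min

Patient A: SCr = 176 / 88.4 = 1.991 mg/dL
Patient A: CrCl = (140 − 64) × 66 / (72 × 1.991) = 5016.0 / 143.35 ≈ 35.0 mL/min
Patient B: CrCl = (140 − 90) × 104.4 / (72 × 1.4) × 0.85 = 5220.0 / 100.80 × 0.85 ≈ 44.0 mL/min
|35.0 − 44.0| = 9.0 mL/min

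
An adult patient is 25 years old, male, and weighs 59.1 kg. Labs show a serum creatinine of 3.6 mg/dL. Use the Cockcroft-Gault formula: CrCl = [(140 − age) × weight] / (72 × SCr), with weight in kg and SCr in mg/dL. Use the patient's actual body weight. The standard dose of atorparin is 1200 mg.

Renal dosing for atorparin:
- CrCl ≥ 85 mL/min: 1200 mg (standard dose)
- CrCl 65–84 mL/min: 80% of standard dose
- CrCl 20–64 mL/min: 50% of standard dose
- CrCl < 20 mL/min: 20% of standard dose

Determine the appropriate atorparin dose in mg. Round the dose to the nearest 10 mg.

CrCl = (140 − 25) × 59.1 / (72 × 3.6) = 6796.5 / 259.20 ≈ 26.2 mL/min
CrCl ≈ 26 mL/min → bracket 20–64 mL/min.
50% of 1200 mg = 600 mg

600 mg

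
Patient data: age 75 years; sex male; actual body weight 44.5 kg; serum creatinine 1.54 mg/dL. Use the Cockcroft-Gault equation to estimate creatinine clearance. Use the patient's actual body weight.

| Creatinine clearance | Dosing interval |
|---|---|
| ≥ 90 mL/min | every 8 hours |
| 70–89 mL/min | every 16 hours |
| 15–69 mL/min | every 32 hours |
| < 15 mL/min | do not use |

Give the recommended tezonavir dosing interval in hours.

every 32 hours

CrCl = (140 − 75) × 44.5 / (72 × 1.54) = 2892.5 / 110.88 ≈ 26.1 mL/min
CrCl ≈ 26 mL/min → bracket 15–69 mL/min → every 32 hours.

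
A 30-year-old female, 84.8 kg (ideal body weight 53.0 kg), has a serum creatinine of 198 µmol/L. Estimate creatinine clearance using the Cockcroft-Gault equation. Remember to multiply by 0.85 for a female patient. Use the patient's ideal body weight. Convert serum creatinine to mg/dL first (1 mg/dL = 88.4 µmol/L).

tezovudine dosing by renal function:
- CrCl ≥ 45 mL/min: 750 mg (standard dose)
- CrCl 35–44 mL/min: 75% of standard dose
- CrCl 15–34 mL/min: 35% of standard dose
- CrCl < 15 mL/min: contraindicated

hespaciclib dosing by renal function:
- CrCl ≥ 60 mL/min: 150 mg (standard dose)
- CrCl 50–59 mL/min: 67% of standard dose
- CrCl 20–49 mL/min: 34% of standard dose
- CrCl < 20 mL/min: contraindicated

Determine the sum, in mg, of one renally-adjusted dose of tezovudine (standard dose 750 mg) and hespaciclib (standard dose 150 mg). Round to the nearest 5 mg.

SCr = 198 / 88.4 = 2.24 mg/dL
CrCl = (140 − 30) × 53 / (72 × 2.24) × 0.85 = 5830.0 / 161.28 × 0.85 ≈ 30.7 mL/min
CrCl ≈ 31 mL/min.
tezovudine: 15–34 mL/min → 35% of 750 mg = 262.5 mg.
hespaciclib: 20–49 mL/min → 34% of 150 mg = 51 mg.
Total = 262.5 + 51 = 313.5 mg.

315 mg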